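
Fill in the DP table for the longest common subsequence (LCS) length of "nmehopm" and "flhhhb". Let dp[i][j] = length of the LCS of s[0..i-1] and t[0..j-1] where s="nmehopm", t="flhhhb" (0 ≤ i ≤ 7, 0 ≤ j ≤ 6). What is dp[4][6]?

1

   ''  f  l  h  h  h  b
''  0  0  0  0  0  0  0
 n  0  0  0  0  0  0  0
 m  0  0  0  0  0  0  0
 e  0  0  0  0  0  0  0
 h  0  0  0  1  1  1  1
 o  0  0  0  1  1  1  1
 p  0  0  0  1  1  1  1
 m  0  0  0  1  1  1  1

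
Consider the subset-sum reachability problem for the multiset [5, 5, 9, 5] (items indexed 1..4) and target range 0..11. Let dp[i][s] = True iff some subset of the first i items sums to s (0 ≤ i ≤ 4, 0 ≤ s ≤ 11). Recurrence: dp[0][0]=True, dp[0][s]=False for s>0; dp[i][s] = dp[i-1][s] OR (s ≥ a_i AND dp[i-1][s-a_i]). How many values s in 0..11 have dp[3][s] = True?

i\s   0   1   2   3   4   5   6   7   8   9  10  11
  0   T   F   F   F   F   F   F   F   F   F   F   F
  1   T   F   F   F   F   T   F   F   F   F   F   F
  2   T   F   F   F   F   T   F   F   F   F   T   F
  3   T   F   F   F   F   T   F   F   F   T   T   F
  4   T   F   F   F   F   T   F   F   F   T   T   F

4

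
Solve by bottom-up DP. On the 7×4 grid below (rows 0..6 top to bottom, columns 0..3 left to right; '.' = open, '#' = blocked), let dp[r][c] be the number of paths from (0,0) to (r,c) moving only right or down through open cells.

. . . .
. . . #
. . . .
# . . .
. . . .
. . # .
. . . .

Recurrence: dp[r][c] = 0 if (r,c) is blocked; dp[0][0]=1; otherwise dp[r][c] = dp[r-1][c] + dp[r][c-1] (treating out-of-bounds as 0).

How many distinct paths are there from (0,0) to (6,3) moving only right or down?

30

r\c   0   1   2   3
  0   1   1   1   1
  1   1   2   3   0
  2   1   3   6   6
  3   0   3   9  15
  4   0   3  12  27
  5   0   3   0  27
  6   0   3   3  30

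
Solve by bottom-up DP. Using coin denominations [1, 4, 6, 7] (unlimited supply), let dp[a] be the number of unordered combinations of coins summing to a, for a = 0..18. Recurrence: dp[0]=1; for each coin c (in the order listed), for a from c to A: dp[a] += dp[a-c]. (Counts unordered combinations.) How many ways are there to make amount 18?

after  coin     0     1     2     3     4     5     6     7     8     9    10    11    12    13    14    15    16    17    18
          1     1     1     1     1     1     1     1     1     1     1     1     1     1     1     1     1     1     1     1
          4     1     1     1     1     2     2     2     2     3     3     3     3     4     4     4     4     5     5     5
          6     1     1     1     1     2     2     3     3     4     4     5     5     7     7     8     8    10    10    12
          7     1     1     1     1     2     2     3     4     5     5     6     7     9    10    12    13    15    16    19

19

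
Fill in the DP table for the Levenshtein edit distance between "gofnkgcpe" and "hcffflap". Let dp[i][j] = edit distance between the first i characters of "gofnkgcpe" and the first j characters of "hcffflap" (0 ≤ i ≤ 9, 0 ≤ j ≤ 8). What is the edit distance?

7

   ''  h  c  f  f  f  l  a  p
''  0  1  2  3  4  5  6  7  8
 g  1  1  2  3  4  5  6  7  8
 o  2  2  2  3  4  5  6  7  8
 f  3  3  3  2  3  4  5  6  7
 n  4  4  4  3  3  4  5  6  7
 k  5  5  5  4  4  4  5  6  7
 g  6  6  6  5  5  5  5  6  7
 c  7  7  6  6  6  6  6  6  7
 p  8  8  7  7  7  7  7  7  6
 e  9  9  8  8  8  8  8  8  7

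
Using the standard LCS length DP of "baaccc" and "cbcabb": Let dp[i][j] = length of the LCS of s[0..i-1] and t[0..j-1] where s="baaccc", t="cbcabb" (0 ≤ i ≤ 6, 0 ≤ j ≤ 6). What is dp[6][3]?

   ''  c  b  c  a  b  b
''  0  0  0  0  0  0  0
 b  0  0  1  1  1  1  1
 a  0  0  1  1  2  2  2
 a  0  0  1  1  2  2  2
 c  0  1  1  2  2  2  2
 c  0  1  1  2  2  2  2
 c  0  1  1  2  2  2  2

2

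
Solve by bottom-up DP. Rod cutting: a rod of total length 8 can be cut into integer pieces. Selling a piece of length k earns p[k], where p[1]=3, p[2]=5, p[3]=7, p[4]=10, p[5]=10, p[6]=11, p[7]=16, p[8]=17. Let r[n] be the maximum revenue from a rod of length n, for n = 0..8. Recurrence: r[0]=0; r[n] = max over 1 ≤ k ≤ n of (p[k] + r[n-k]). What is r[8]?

   n    0    1    2    3    4    5    6    7    8
r[n]    0    3    6    9   12   15   18   21   24

24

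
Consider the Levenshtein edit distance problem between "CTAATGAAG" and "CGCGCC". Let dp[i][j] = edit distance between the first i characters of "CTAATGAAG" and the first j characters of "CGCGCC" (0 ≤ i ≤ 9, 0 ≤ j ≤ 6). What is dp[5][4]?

   ''  C  G  C  G  C  C
''  0  1  2  3  4  5  6
 C  1  0  1  2  3  4  5
 T  2  1  1  2  3  4  5
 A  3  2  2  2  3  4  5
 A  4  3  3  3  3  4  5
 T  5  4  4  4  4  4  5
 G  6  5  4  5  4  5  5
 A  7  6  5  5  5  5  6
 A  8  7  6  6  6  6  6
 G  9  8  7  7  6  7  7

4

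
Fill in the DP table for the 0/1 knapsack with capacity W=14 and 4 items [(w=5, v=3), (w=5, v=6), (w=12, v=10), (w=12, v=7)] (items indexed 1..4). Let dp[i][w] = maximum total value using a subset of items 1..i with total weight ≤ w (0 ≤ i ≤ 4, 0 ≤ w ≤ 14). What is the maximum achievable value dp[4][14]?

i\w   0   1   2   3   4   5   6   7   8   9  10  11  12  13  14
  0   0   0   0   0   0   0   0   0   0   0   0   0   0   0   0
  1   0   0   0   0   0   3   3   3   3   3   3   3   3   3   3
  2   0   0   0   0   0   6   6   6   6   6   9   9   9   9   9
  3   0   0   0   0   0   6   6   6   6   6   9   9  10  10  10
  4   0   0   0   0   0   6   6   6   6   6   9   9  10  10  10

10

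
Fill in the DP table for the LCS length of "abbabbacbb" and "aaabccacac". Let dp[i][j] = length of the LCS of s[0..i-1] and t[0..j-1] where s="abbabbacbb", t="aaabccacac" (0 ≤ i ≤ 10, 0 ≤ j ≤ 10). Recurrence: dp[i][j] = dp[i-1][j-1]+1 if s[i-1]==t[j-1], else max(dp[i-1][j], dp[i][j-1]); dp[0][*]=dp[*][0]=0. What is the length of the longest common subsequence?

5

   ''  a  a  a  b  c  c  a  c  a  c
''  0  0  0  0  0  0  0  0  0  0  0
 a  0  1  1  1  1  1  1  1  1  1  1
 b  0  1  1  1  2  2  2  2  2  2  2
 b  0  1  1  1  2  2  2  2  2  2  2
 a  0  1  2  2  2  2  2  3  3  3  3
 b  0  1  2  2  3  3  3  3  3  3  3
 b  0  1  2  2  3  3  3  3  3  3  3
 a  0  1  2  3  3  3  3  4  4  4  4
 c  0  1  2  3  3  4  4  4  5  5  5
 b  0  1  2  3  4  4  4  4  5  5  5
 b  0  1  2  3  4  4  4  4  5  5  5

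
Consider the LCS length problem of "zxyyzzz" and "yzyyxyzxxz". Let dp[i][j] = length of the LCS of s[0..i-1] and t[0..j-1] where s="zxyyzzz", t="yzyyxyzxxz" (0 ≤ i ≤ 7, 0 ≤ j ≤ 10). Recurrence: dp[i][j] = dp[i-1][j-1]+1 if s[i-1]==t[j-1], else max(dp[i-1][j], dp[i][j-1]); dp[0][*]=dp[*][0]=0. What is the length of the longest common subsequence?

   ''  y  z  y  y  x  y  z  x  x  z
''  0  0  0  0  0  0  0  0  0  0  0
 z  0  0  1  1  1  1  1  1  1  1  1
 x  0  0  1  1  1  2  2  2  2  2  2
 y  0  1  1  2  2  2  3  3  3  3  3
 y  0  1  1  2  3  3  3  3  3  3  3
 z  0  1  2  2  3  3  3  4  4  4  4
 z  0  1  2  2  3  3  3  4  4  4  5
 z  0  1  2  2  3  3  3  4  4  4  5

5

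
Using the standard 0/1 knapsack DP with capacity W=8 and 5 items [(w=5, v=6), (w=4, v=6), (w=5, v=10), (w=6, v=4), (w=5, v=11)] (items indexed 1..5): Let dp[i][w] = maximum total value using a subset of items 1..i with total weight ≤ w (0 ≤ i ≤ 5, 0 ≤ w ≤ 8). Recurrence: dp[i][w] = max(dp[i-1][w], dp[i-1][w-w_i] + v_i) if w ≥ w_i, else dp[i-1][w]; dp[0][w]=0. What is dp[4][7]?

10

i\w   0   1   2   3   4   5   6   7   8
  0   0   0   0   0   0   0   0   0   0
  1   0   0   0   0   0   6   6   6   6
  2   0   0   0   0   6   6   6   6   6
  3   0   0   0   0   6  10  10  10  10
  4   0   0   0   0   6  10  10  10  10
  5   0   0   0   0   6  11  11  11  11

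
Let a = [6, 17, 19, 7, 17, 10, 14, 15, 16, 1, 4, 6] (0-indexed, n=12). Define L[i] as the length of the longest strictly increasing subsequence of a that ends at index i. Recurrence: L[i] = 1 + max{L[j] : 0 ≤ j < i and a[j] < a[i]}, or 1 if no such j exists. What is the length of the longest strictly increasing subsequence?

6

   i    0    1    2    3    4    5    6    7    8    9   10   11
a[i]    6   17   19    7   17   10   14   15   16    1    4    6
L[i]    1    2    3    2    3    3    4    5    6    1    2    3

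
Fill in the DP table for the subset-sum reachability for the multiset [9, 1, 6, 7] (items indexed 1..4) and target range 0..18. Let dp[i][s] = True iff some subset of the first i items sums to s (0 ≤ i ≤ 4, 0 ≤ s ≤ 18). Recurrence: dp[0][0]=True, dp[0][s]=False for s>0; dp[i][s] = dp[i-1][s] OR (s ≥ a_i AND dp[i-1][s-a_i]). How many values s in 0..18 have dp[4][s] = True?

12

i\s   0   1   2   3   4   5   6   7   8   9  10  11  12  13  14  15  16  17  18
  0   T   F   F   F   F   F   F   F   F   F   F   F   F   F   F   F   F   F   F
  1   T   F   F   F   F   F   F   F   F   T   F   F   F   F   F   F   F   F   F
  2   T   T   F   F   F   F   F   F   F   T   T   F   F   F   F   F   F   F   F
  3   T   T   F   F   F   F   T   T   F   T   T   F   F   F   F   T   T   F   F
  4   T   T   F   F   F   F   T   T   T   T   T   F   F   T   T   T   T   T   F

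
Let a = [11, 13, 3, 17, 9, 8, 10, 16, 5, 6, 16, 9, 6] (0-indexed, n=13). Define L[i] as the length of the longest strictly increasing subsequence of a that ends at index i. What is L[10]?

4

   i    0    1    2    3    4    5    6    7    8    9   10   11   12
a[i]   11   13    3   17    9    8   10   16    5    6   16    9    6
L[i]    1    2    1    3    2    2    3    4    2    3    4    4    3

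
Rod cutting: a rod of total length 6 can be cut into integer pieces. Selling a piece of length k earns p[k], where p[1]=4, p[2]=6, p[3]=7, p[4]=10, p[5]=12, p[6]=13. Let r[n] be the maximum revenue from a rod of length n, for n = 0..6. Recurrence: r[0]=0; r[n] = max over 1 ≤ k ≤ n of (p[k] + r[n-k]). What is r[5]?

20

   n    0    1    2    3    4    5    6
r[n]    0    4    8   12   16   20   24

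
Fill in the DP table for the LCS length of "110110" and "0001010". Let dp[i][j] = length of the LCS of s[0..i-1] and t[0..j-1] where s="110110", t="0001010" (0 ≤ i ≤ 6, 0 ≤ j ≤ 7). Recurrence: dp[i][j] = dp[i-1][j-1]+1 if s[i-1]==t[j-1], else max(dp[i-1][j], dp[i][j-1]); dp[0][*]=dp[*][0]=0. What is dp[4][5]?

2

   ''  0  0  0  1  0  1  0
''  0  0  0  0  0  0  0  0
 1  0  0  0  0  1  1  1  1
 1  0  0  0  0  1  1  2  2
 0  0  1  1  1  1  2  2  3
 1  0  1  1  1  2  2  3  3
 1  0  1  1  1  2  2  3  3
 0  0  1  2  2  2  3  3  4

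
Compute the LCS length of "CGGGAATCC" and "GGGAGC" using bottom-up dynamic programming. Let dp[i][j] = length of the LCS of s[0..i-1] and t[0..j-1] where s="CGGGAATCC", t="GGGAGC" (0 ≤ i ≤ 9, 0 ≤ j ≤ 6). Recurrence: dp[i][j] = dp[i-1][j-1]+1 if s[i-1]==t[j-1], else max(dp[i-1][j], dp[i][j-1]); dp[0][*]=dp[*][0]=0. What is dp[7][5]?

   ''  G  G  G  A  G  C
''  0  0  0  0  0  0  0
 C  0  0  0  0  0  0  1
 G  0  1  1  1  1  1  1
 G  0  1  2  2  2  2  2
 G  0  1  2  3  3  3  3
 A  0  1  2  3  4  4  4
 A  0  1  2  3  4  4  4
 T  0  1  2  3  4  4  4
 C  0  1  2  3  4  4  5
 C  0  1  2  3  4  4  5

4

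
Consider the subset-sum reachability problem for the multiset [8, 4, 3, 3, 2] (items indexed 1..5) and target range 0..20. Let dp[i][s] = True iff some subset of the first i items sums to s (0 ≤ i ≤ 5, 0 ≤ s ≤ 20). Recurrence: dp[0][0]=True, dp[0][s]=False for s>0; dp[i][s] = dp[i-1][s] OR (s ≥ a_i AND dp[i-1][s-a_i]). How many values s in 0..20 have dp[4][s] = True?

i\s   0   1   2   3   4   5   6   7   8   9  10  11  12  13  14  15  16  17  18  19  20
  0   T   F   F   F   F   F   F   F   F   F   F   F   F   F   F   F   F   F   F   F   F
  1   T   F   F   F   F   F   F   F   T   F   F   F   F   F   F   F   F   F   F   F   F
  2   T   F   F   F   T   F   F   F   T   F   F   F   T   F   F   F   F   F   F   F   F
  3   T   F   F   T   T   F   F   T   T   F   F   T   T   F   F   T   F   F   F   F   F
  4   T   F   F   T   T   F   T   T   T   F   T   T   T   F   T   T   F   F   T   F   F
  5   T   F   T   T   T   T   T   T   T   T   T   T   T   T   T   T   T   T   T   F   T

12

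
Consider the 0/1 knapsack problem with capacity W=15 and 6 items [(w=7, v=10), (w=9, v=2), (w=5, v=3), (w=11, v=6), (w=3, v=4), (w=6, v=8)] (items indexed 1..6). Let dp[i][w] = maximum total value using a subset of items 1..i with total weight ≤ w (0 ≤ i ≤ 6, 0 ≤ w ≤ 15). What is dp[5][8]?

10

i\w   0   1   2   3   4   5   6   7   8   9  10  11  12  13  14  15
  0   0   0   0   0   0   0   0   0   0   0   0   0   0   0   0   0
  1   0   0   0   0   0   0   0  10  10  10  10  10  10  10  10  10
  2   0   0   0   0   0   0   0  10  10  10  10  10  10  10  10  10
  3   0   0   0   0   0   3   3  10  10  10  10  10  13  13  13  13
  4   0   0   0   0   0   3   3  10  10  10  10  10  13  13  13  13
  5   0   0   0   4   4   4   4  10  10  10  14  14  14  14  14  17
  6   0   0   0   4   4   4   8  10  10  12  14  14  14  18  18  18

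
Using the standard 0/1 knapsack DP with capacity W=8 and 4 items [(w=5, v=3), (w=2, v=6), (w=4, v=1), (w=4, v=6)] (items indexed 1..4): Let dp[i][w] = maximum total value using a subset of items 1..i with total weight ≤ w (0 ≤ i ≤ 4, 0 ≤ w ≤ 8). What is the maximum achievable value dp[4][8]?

i\w   0   1   2   3   4   5   6   7   8
  0   0   0   0   0   0   0   0   0   0
  1   0   0   0   0   0   3   3   3   3
  2   0   0   6   6   6   6   6   9   9
  3   0   0   6   6   6   6   7   9   9
  4   0   0   6   6   6   6  12  12  12

12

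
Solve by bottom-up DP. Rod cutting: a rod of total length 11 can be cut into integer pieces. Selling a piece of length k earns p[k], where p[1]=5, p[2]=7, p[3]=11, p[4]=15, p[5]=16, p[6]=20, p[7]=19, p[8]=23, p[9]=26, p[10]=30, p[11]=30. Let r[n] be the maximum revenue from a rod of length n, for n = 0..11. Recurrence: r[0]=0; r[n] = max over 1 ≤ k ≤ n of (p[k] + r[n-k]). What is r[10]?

   n    0    1    2    3    4    5    6    7    8    9   10   11
r[n]    0    5   10   15   20   25   30   35   40   45   50   55

50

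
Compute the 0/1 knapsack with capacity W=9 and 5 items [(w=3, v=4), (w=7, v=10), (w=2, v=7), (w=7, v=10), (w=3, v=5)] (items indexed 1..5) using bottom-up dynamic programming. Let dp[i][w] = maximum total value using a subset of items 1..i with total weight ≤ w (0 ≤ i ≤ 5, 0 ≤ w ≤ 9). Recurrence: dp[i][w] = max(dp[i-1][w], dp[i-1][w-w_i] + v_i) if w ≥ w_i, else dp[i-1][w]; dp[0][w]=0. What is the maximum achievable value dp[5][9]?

17

i\w   0   1   2   3   4   5   6   7   8   9
  0   0   0   0   0   0   0   0   0   0   0
  1   0   0   0   4   4   4   4   4   4   4
  2   0   0   0   4   4   4   4  10  10  10
  3   0   0   7   7   7  11  11  11  11  17
  4   0   0   7   7   7  11  11  11  11  17
  5   0   0   7   7   7  12  12  12  16  17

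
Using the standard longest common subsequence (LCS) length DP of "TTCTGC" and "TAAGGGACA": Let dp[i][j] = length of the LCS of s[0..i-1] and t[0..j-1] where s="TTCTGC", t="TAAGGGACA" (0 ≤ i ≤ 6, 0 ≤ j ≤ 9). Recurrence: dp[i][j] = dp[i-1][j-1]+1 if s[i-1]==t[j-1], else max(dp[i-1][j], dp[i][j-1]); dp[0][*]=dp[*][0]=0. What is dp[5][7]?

2

   ''  T  A  A  G  G  G  A  C  A
''  0  0  0  0  0  0  0  0  0  0
 T  0  1  1  1  1  1  1  1  1  1
 T  0  1  1  1  1  1  1  1  1  1
 C  0  1  1  1  1  1  1  1  2  2
 T  0  1  1  1  1  1  1  1  2  2
 G  0  1  1  1  2  2  2  2  2  2
 C  0  1  1  1  2  2  2  2  3  3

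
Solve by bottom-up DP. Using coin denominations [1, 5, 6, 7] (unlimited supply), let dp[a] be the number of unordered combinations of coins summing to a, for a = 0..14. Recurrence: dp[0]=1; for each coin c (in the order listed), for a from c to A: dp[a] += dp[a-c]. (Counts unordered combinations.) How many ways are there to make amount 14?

after  coin     0     1     2     3     4     5     6     7     8     9    10    11    12    13    14
          1     1     1     1     1     1     1     1     1     1     1     1     1     1     1     1
          5     1     1     1     1     1     2     2     2     2     2     3     3     3     3     3
          6     1     1     1     1     1     2     3     3     3     3     4     5     6     6     6
          7     1     1     1     1     1     2     3     4     4     4     5     6     8     9    10

10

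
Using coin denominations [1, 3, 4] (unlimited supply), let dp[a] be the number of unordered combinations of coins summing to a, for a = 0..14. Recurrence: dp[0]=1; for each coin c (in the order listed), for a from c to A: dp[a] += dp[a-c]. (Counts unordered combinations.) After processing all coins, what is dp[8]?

after  coin     0     1     2     3     4     5     6     7     8     9    10    11    12    13    14
          1     1     1     1     1     1     1     1     1     1     1     1     1     1     1     1
          3     1     1     1     2     2     2     3     3     3     4     4     4     5     5     5
          4     1     1     1     2     3     3     4     5     6     7     8     9    11    12    13

6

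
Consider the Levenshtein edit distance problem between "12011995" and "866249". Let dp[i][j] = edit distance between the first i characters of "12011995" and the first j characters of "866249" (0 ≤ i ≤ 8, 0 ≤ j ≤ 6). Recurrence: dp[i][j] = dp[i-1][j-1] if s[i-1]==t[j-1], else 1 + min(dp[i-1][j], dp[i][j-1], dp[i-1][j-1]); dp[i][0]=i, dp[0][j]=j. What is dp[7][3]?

   ''  8  6  6  2  4  9
''  0  1  2  3  4  5  6
 1  1  1  2  3  4  5  6
 2  2  2  2  3  3  4  5
 0  3  3  3  3  4  4  5
 1  4  4  4  4  4  5  5
 1  5  5  5  5  5  5  6
 9  6  6  6  6  6  6  5
 9  7  7  7  7  7  7  6
 5  8  8  8  8  8  8  7

7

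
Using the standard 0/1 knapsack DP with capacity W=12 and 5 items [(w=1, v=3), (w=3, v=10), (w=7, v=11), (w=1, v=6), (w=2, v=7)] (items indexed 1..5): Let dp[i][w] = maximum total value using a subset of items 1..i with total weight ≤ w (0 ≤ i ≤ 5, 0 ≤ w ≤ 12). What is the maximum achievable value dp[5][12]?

30

i\w   0   1   2   3   4   5   6   7   8   9  10  11  12
  0   0   0   0   0   0   0   0   0   0   0   0   0   0
  1   0   3   3   3   3   3   3   3   3   3   3   3   3
  2   0   3   3  10  13  13  13  13  13  13  13  13  13
  3   0   3   3  10  13  13  13  13  14  14  21  24  24
  4   0   6   9  10  16  19  19  19  19  20  21  27  30
  5   0   6   9  13  16  19  23  26  26  26  26  27  30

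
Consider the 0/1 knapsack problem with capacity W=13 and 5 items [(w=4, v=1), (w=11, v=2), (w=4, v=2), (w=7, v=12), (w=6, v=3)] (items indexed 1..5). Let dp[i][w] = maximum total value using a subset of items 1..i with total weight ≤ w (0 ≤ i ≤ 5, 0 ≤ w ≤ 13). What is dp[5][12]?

i\w   0   1   2   3   4   5   6   7   8   9  10  11  12  13
  0   0   0   0   0   0   0   0   0   0   0   0   0   0   0
  1   0   0   0   0   1   1   1   1   1   1   1   1   1   1
  2   0   0   0   0   1   1   1   1   1   1   1   2   2   2
  3   0   0   0   0   2   2   2   2   3   3   3   3   3   3
  4   0   0   0   0   2   2   2  12  12  12  12  14  14  14
  5   0   0   0   0   2   2   3  12  12  12  12  14  14  15

14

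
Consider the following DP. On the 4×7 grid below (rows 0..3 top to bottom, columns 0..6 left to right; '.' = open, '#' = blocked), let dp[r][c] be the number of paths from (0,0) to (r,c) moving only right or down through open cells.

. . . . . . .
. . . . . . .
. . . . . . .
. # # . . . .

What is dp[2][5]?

21

r\c   0   1   2   3   4   5   6
  0   1   1   1   1   1   1   1
  1   1   2   3   4   5   6   7
  2   1   3   6  10  15  21  28
  3   1   0   0  10  25  46  74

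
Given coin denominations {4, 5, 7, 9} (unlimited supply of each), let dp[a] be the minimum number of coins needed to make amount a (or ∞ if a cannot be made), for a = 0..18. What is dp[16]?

 a  0  1  2  3  4  5  6  7  8  9 10 11 12 13 14 15 16 17 18
dp  0  -  -  -  1  1  -  1  2  1  2  2  2  2  2  3  2  3  2
(- denotes ∞ / unreachable)

2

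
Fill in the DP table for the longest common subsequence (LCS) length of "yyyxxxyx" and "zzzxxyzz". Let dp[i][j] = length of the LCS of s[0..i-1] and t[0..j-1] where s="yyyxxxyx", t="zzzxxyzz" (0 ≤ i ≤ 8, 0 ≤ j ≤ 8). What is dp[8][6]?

   ''  z  z  z  x  x  y  z  z
''  0  0  0  0  0  0  0  0  0
 y  0  0  0  0  0  0  1  1  1
 y  0  0  0  0  0  0  1  1  1
 y  0  0  0  0  0  0  1  1  1
 x  0  0  0  0  1  1  1  1  1
 x  0  0  0  0  1  2  2  2  2
 x  0  0  0  0  1  2  2  2  2
 y  0  0  0  0  1  2  3  3  3
 x  0  0  0  0  1  2  3  3  3

3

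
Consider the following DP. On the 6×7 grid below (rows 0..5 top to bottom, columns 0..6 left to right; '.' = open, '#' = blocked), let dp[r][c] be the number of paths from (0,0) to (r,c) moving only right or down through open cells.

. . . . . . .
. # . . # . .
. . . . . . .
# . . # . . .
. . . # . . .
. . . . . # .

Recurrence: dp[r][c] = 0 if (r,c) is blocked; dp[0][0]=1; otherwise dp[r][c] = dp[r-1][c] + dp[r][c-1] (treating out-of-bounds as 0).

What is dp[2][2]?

r\c   0   1   2   3   4   5   6
  0   1   1   1   1   1   1   1
  1   1   0   1   2   0   1   2
  2   1   1   2   4   4   5   7
  3   0   1   3   0   4   9  16
  4   0   1   4   0   4  13  29
  5   0   1   5   5   9   0  29

2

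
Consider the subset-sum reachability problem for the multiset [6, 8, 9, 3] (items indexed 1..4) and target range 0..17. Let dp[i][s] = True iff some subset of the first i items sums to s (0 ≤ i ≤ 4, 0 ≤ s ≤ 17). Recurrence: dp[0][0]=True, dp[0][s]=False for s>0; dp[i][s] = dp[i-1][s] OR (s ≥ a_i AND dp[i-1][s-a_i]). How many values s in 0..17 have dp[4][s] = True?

i\s   0   1   2   3   4   5   6   7   8   9  10  11  12  13  14  15  16  17
  0   T   F   F   F   F   F   F   F   F   F   F   F   F   F   F   F   F   F
  1   T   F   F   F   F   F   T   F   F   F   F   F   F   F   F   F   F   F
  2   T   F   F   F   F   F   T   F   T   F   F   F   F   F   T   F   F   F
  3   T   F   F   F   F   F   T   F   T   T   F   F   F   F   T   T   F   T
  4   T   F   F   T   F   F   T   F   T   T   F   T   T   F   T   T   F   T

10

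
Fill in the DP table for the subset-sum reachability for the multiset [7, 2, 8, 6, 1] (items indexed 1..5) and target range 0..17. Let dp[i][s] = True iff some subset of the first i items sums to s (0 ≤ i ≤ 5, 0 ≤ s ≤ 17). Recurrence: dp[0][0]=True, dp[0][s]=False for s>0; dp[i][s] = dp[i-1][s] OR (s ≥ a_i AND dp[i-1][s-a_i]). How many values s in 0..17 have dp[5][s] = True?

15

i\s   0   1   2   3   4   5   6   7   8   9  10  11  12  13  14  15  16  17
  0   T   F   F   F   F   F   F   F   F   F   F   F   F   F   F   F   F   F
  1   T   F   F   F   F   F   F   T   F   F   F   F   F   F   F   F   F   F
  2   T   F   T   F   F   F   F   T   F   T   F   F   F   F   F   F   F   F
  3   T   F   T   F   F   F   F   T   T   T   T   F   F   F   F   T   F   T
  4   T   F   T   F   F   F   T   T   T   T   T   F   F   T   T   T   T   T
  5   T   T   T   T   F   F   T   T   T   T   T   T   F   T   T   T   T   T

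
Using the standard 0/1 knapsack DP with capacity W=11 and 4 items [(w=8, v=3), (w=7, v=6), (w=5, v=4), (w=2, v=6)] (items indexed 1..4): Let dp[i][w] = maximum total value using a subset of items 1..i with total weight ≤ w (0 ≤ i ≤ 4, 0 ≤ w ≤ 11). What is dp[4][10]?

i\w   0   1   2   3   4   5   6   7   8   9  10  11
  0   0   0   0   0   0   0   0   0   0   0   0   0
  1   0   0   0   0   0   0   0   0   3   3   3   3
  2   0   0   0   0   0   0   0   6   6   6   6   6
  3   0   0   0   0   0   4   4   6   6   6   6   6
  4   0   0   6   6   6   6   6  10  10  12  12  12

12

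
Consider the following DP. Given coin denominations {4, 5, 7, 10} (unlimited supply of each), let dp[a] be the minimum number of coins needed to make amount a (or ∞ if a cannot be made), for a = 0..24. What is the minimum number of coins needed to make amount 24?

 a  0  1  2  3  4  5  6  7  8  9 10 11 12 13 14 15 16 17 18 19 20 21 22 23 24
dp  0  -  -  -  1  1  -  1  2  2  1  2  2  3  2  2  3  2  3  3  2  3  3  4  3
(- denotes ∞ / unreachable)

3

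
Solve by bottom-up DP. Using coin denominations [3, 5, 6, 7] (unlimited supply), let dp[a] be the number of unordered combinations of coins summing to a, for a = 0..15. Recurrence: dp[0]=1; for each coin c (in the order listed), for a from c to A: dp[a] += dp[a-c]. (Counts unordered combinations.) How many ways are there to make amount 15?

after  coin     0     1     2     3     4     5     6     7     8     9    10    11    12    13    14    15
          3     1     0     0     1     0     0     1     0     0     1     0     0     1     0     0     1
          5     1     0     0     1     0     1     1     0     1     1     1     1     1     1     1     2
          6     1     0     0     1     0     1     2     0     1     2     1     2     3     1     2     4
          7     1     0     0     1     0     1     2     1     1     2     2     2     4     3     3     5

5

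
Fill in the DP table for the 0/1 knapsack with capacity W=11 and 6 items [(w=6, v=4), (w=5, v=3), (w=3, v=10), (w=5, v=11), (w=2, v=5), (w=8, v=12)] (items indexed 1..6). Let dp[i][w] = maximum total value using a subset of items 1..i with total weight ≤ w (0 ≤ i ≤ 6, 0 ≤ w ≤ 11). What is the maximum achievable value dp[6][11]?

i\w   0   1   2   3   4   5   6   7   8   9  10  11
  0   0   0   0   0   0   0   0   0   0   0   0   0
  1   0   0   0   0   0   0   4   4   4   4   4   4
  2   0   0   0   0   0   3   4   4   4   4   4   7
  3   0   0   0  10  10  10  10  10  13  14  14  14
  4   0   0   0  10  10  11  11  11  21  21  21  21
  5   0   0   5  10  10  15  15  16  21  21  26  26
  6   0   0   5  10  10  15  15  16  21  21  26  26

26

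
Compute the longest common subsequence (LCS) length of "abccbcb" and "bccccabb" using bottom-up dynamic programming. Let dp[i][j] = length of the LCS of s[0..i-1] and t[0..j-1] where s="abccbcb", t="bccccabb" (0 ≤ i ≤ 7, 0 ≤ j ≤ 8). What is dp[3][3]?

2

   ''  b  c  c  c  c  a  b  b
''  0  0  0  0  0  0  0  0  0
 a  0  0  0  0  0  0  1  1  1
 b  0  1  1  1  1  1  1  2  2
 c  0  1  2  2  2  2  2  2  2
 c  0  1  2  3  3  3  3  3  3
 b  0  1  2  3  3  3  3  4  4
 c  0  1  2  3  4  4  4  4  4
 b  0  1  2  3  4  4  4  5  5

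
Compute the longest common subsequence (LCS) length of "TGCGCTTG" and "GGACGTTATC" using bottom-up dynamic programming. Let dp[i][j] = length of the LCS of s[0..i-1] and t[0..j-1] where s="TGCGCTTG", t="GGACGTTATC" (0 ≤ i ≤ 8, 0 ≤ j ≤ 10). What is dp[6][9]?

4

   ''  G  G  A  C  G  T  T  A  T  C
''  0  0  0  0  0  0  0  0  0  0  0
 T  0  0  0  0  0  0  1  1  1  1  1
 G  0  1  1  1  1  1  1  1  1  1  1
 C  0  1  1  1  2  2  2  2  2  2  2
 G  0  1  2  2  2  3  3  3  3  3  3
 C  0  1  2  2  3  3  3  3  3  3  4
 T  0  1  2  2  3  3  4  4  4  4  4
 T  0  1  2  2  3  3  4  5  5  5  5
 G  0  1  2  2  3  4  4  5  5  5  5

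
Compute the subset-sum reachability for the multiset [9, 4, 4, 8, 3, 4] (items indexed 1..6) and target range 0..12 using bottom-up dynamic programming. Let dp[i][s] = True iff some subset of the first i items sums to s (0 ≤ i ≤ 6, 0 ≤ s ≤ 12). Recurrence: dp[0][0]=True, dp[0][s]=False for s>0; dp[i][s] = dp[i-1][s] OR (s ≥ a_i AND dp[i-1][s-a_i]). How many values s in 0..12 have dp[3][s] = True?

4

i\s   0   1   2   3   4   5   6   7   8   9  10  11  12
  0   T   F   F   F   F   F   F   F   F   F   F   F   F
  1   T   F   F   F   F   F   F   F   F   T   F   F   F
  2   T   F   F   F   T   F   F   F   F   T   F   F   F
  3   T   F   F   F   T   F   F   F   T   T   F   F   F
  4   T   F   F   F   T   F   F   F   T   T   F   F   T
  5   T   F   F   T   T   F   F   T   T   T   F   T   T
  6   T   F   F   T   T   F   F   T   T   T   F   T   T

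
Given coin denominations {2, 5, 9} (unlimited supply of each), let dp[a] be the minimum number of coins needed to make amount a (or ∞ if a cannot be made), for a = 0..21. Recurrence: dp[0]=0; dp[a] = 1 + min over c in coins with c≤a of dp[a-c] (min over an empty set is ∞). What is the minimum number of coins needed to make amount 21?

4

 a  0  1  2  3  4  5  6  7  8  9 10 11 12 13 14 15 16 17 18 19 20 21
dp  0  -  1  -  2  1  3  2  4  1  2  2  3  3  2  3  3  4  2  3  3  4
(- denotes ∞ / unreachable)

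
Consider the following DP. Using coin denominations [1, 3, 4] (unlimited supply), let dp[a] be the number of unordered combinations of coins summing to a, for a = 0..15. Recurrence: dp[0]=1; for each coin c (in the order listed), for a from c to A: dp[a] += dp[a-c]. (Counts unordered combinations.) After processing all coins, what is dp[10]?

8

after  coin     0     1     2     3     4     5     6     7     8     9    10    11    12    13    14    15
          1     1     1     1     1     1     1     1     1     1     1     1     1     1     1     1     1
          3     1     1     1     2     2     2     3     3     3     4     4     4     5     5     5     6
          4     1     1     1     2     3     3     4     5     6     7     8     9    11    12    13    15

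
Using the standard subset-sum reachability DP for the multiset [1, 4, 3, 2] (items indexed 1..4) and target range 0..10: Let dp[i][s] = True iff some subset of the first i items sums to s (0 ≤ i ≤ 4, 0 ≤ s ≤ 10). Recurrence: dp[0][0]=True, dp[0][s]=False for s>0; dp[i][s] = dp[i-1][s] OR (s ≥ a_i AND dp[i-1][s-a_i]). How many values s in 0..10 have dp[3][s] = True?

i\s   0   1   2   3   4   5   6   7   8   9  10
  0   T   F   F   F   F   F   F   F   F   F   F
  1   T   T   F   F   F   F   F   F   F   F   F
  2   T   T   F   F   T   T   F   F   F   F   F
  3   T   T   F   T   T   T   F   T   T   F   F
  4   T   T   T   T   T   T   T   T   T   T   T

7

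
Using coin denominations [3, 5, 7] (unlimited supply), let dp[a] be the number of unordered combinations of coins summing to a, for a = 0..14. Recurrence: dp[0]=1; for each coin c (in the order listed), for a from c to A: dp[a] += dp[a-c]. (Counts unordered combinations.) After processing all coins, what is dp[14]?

after  coin     0     1     2     3     4     5     6     7     8     9    10    11    12    13    14
          3     1     0     0     1     0     0     1     0     0     1     0     0     1     0     0
          5     1     0     0     1     0     1     1     0     1     1     1     1     1     1     1
          7     1     0     0     1     0     1     1     1     1     1     2     1     2     2     2

2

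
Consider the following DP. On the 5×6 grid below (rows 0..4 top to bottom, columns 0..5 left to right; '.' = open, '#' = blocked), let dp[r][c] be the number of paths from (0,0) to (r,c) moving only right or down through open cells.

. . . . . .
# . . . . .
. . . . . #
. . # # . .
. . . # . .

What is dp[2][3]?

r\c   0   1   2   3   4   5
  0   1   1   1   1   1   1
  1   0   1   2   3   4   5
  2   0   1   3   6  10   0
  3   0   1   0   0  10  10
  4   0   1   1   0  10  20

6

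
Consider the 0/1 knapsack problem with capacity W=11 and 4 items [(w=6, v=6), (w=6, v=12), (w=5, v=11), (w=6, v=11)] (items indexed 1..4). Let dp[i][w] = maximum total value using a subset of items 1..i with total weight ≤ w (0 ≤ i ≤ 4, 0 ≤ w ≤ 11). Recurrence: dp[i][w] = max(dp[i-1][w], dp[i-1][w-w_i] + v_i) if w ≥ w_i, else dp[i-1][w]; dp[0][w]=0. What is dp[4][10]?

12

i\w   0   1   2   3   4   5   6   7   8   9  10  11
  0   0   0   0   0   0   0   0   0   0   0   0   0
  1   0   0   0   0   0   0   6   6   6   6   6   6
  2   0   0   0   0   0   0  12  12  12  12  12  12
  3   0   0   0   0   0  11  12  12  12  12  12  23
  4   0   0   0   0   0  11  12  12  12  12  12  23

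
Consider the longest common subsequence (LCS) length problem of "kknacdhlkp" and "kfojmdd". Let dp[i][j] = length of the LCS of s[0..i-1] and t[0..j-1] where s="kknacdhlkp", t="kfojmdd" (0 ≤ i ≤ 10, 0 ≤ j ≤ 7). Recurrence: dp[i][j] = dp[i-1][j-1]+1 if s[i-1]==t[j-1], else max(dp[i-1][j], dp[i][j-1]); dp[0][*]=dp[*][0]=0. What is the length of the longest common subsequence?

2

   ''  k  f  o  j  m  d  d
''  0  0  0  0  0  0  0  0
 k  0  1  1  1  1  1  1  1
 k  0  1  1  1  1  1  1  1
 n  0  1  1  1  1  1  1  1
 a  0  1  1  1  1  1  1  1
 c  0  1  1  1  1  1  1  1
 d  0  1  1  1  1  1  2  2
 h  0  1  1  1  1  1  2  2
 l  0  1  1  1  1  1  2  2
 k  0  1  1  1  1  1  2  2
 p  0  1  1  1  1  1  2  2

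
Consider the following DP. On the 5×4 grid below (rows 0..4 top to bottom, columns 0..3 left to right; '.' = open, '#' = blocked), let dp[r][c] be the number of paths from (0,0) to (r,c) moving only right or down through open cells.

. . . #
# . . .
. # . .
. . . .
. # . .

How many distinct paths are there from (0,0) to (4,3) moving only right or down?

r\c   0   1   2   3
  0   1   1   1   0
  1   0   1   2   2
  2   0   0   2   4
  3   0   0   2   6
  4   0   0   2   8

8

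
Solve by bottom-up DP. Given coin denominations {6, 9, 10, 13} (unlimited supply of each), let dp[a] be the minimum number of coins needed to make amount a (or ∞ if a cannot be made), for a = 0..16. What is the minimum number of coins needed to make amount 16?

2

 a  0  1  2  3  4  5  6  7  8  9 10 11 12 13 14 15 16
dp  0  -  -  -  -  -  1  -  -  1  1  -  2  1  -  2  2
(- denotes ∞ / unreachable)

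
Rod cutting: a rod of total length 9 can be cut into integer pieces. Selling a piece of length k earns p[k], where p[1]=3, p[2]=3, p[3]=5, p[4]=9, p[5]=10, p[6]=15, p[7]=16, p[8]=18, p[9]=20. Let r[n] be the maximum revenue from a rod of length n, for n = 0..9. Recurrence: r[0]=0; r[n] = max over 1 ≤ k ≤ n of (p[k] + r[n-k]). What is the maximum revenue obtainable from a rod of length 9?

   n    0    1    2    3    4    5    6    7    8    9
r[n]    0    3    6    9   12   15   18   21   24   27

27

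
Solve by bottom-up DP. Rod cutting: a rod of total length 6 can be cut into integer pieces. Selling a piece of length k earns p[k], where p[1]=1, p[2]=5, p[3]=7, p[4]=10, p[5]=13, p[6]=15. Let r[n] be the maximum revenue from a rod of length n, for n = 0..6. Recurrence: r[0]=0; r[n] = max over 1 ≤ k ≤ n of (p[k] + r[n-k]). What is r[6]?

15

   n    0    1    2    3    4    5    6
r[n]    0    1    5    7   10   13   15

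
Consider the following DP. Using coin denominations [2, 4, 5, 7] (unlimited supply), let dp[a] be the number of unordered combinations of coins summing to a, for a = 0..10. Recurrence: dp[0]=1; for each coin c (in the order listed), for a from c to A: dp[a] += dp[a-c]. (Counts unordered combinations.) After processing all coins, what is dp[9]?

3

after  coin     0     1     2     3     4     5     6     7     8     9    10
          2     1     0     1     0     1     0     1     0     1     0     1
          4     1     0     1     0     2     0     2     0     3     0     3
          5     1     0     1     0     2     1     2     1     3     2     4
          7     1     0     1     0     2     1     2     2     3     3     4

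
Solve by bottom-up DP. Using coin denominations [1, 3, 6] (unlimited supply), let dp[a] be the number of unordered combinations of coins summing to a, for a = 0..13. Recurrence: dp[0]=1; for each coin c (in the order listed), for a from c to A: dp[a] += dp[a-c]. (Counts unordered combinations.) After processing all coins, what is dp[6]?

4

after  coin     0     1     2     3     4     5     6     7     8     9    10    11    12    13
          1     1     1     1     1     1     1     1     1     1     1     1     1     1     1
          3     1     1     1     2     2     2     3     3     3     4     4     4     5     5
          6     1     1     1     2     2     2     4     4     4     6     6     6     9     9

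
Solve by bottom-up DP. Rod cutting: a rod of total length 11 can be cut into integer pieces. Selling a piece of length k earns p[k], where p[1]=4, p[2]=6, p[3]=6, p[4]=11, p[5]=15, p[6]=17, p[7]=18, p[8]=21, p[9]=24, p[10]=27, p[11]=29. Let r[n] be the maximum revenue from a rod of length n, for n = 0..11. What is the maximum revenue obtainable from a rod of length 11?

44

   n    0    1    2    3    4    5    6    7    8    9   10   11
r[n]    0    4    8   12   16   20   24   28   32   36   40   44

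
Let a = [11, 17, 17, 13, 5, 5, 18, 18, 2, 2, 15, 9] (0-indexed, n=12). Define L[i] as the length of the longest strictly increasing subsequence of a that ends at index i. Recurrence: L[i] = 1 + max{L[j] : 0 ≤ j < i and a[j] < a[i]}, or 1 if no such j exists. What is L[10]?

   i    0    1    2    3    4    5    6    7    8    9   10   11
a[i]   11   17   17   13    5    5   18   18    2    2   15    9
L[i]    1    2    2    2    1    1    3    3    1    1    3    2

3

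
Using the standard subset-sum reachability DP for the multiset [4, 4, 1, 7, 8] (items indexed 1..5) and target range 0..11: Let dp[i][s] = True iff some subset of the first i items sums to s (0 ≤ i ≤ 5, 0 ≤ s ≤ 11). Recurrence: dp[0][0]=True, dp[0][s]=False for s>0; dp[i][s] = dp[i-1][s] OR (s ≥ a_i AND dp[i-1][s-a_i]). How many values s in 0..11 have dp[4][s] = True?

i\s   0   1   2   3   4   5   6   7   8   9  10  11
  0   T   F   F   F   F   F   F   F   F   F   F   F
  1   T   F   F   F   T   F   F   F   F   F   F   F
  2   T   F   F   F   T   F   F   F   T   F   F   F
  3   T   T   F   F   T   T   F   F   T   T   F   F
  4   T   T   F   F   T   T   F   T   T   T   F   T
  5   T   T   F   F   T   T   F   T   T   T   F   T

8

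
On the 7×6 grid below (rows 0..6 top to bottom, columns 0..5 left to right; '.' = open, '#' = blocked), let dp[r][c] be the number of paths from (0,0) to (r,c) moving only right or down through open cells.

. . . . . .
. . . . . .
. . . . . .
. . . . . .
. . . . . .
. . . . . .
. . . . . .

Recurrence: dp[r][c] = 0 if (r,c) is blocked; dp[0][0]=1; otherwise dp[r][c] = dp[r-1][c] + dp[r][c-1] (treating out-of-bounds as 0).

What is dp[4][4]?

r\c   0   1   2   3   4   5
  0   1   1   1   1   1   1
  1   1   2   3   4   5   6
  2   1   3   6  10  15  21
  3   1   4  10  20  35  56
  4   1   5  15  35  70 126
  5   1   6  21  56 126 252
  6   1   7  28  84 210 462

70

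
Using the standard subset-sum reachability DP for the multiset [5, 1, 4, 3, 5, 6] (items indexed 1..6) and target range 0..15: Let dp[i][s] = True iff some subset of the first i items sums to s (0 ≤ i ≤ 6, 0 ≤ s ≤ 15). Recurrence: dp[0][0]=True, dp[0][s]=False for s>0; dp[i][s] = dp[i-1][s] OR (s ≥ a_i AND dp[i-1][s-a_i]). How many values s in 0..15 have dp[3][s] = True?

i\s   0   1   2   3   4   5   6   7   8   9  10  11  12  13  14  15
  0   T   F   F   F   F   F   F   F   F   F   F   F   F   F   F   F
  1   T   F   F   F   F   T   F   F   F   F   F   F   F   F   F   F
  2   T   T   F   F   F   T   T   F   F   F   F   F   F   F   F   F
  3   T   T   F   F   T   T   T   F   F   T   T   F   F   F   F   F
  4   T   T   F   T   T   T   T   T   T   T   T   F   T   T   F   F
  5   T   T   F   T   T   T   T   T   T   T   T   T   T   T   T   T
  6   T   T   F   T   T   T   T   T   T   T   T   T   T   T   T   T

7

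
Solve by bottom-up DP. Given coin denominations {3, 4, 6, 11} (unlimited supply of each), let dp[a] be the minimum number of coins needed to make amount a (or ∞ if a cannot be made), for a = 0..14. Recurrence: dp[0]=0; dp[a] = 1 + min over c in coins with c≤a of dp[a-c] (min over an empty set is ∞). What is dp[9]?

 a  0  1  2  3  4  5  6  7  8  9 10 11 12 13 14
dp  0  -  -  1  1  -  1  2  2  2  2  1  2  3  2
(- denotes ∞ / unreachable)

2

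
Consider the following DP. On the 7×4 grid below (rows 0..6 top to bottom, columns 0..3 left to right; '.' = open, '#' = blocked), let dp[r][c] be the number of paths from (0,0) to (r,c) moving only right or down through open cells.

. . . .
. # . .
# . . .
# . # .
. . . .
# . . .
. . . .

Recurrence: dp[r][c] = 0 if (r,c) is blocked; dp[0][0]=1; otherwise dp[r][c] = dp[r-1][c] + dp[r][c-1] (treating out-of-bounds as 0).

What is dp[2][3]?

r\c   0   1   2   3
  0   1   1   1   1
  1   1   0   1   2
  2   0   0   1   3
  3   0   0   0   3
  4   0   0   0   3
  5   0   0   0   3
  6   0   0   0   3

3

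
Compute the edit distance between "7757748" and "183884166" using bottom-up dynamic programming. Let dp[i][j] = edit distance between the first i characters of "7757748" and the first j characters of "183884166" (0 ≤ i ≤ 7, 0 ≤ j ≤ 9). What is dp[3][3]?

   ''  1  8  3  8  8  4  1  6  6
''  0  1  2  3  4  5  6  7  8  9
 7  1  1  2  3  4  5  6  7  8  9
 7  2  2  2  3  4  5  6  7  8  9
 5  3  3  3  3  4  5  6  7  8  9
 7  4  4  4  4  4  5  6  7  8  9
 7  5  5  5  5  5  5  6  7  8  9
 4  6  6  6  6  6  6  5  6  7  8
 8  7  7  6  7  6  6  6  6  7  8

3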